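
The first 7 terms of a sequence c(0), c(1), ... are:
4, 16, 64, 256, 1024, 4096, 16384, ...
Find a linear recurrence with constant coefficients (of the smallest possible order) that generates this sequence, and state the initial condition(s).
Look for the lowest-order linear relation among consecutive terms.
Observation: each term is 4× the previous.
Check at n=2: 4·16 = 64. ✓

c(n) = 4 × c(n-1), c(0) = 4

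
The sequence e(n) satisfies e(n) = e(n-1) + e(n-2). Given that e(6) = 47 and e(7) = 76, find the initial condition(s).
Work backwards using e(k) = e(k+2) - e(k+1):
e(5) = e(7) - e(6) = 76 - 47 = 29
e(4) = e(6) - e(5) = 47 - 29 = 18
e(3) = e(5) - e(4) = 29 - 18 = 11
e(2) = e(4) - e(3) = 18 - 11 = 7
e(1) = e(3) - e(2) = 11 - 7 = 4
e(0) = e(2) - e(1) = 7 - 4 = 3

e(0) = 3, e(1) = 4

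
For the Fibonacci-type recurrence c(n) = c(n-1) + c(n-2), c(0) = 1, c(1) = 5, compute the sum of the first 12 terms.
Computing the sequence terms: 1, 5, 6, 11, 17, 28, 45, 73, 118, 191, 309, 500
Adding these values together:

1304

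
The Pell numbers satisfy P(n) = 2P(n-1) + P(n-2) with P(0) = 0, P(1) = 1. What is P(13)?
Computing the sequence terms:
0, 1, 2, 5, 12, 29, 70, 169, 408, 985, 2378, 5741, 13860, 33461

33461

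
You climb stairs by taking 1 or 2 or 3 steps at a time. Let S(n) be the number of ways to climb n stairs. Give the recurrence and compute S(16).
Condition on the size of the last step (1 to 3): before it there were n-1, …, n-3 stairs climbed, and these cases are disjoint, so S(n) = S(n-1) + S(n-2) + S(n-3) (order-3 linear recurrence).
Initial conditions by direct count (compositions of i into parts ≤ 3): S(1) = 1; S(2) = 2; S(3) = 4.
Iterating the recurrence: S(4) = 7, S(5) = 13, S(6) = 24, S(7) = 44, S(8) = 81, S(9) = 149, S(10) = 274, S(11) = 504, S(12) = 927, S(13) = 1705, S(14) = 3136, S(15) = 5768, S(16) = 10609.

S(n) = S(n-1) + S(n-2) + S(n-3), S(1) = 1, S(2) = 2, S(3) = 4; S(16) = 10609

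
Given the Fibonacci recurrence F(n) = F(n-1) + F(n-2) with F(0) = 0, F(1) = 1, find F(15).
Computing the sequence terms:
0, 1, 1, 2, 3, 5, 8, 13, 21, 34, 55, 89, 144, 233, 377, 610

610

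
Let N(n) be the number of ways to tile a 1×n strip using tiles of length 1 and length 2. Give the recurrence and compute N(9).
Condition on the last tile: it has length 1 (leaving a 1×(n-1) strip) or length 2 (leaving a 1×(n-2) strip), so N(n) = N(n-1) + N(n-2) (order-2 linear recurrence).
For 0 ≤ i < 2 only unit tiles fit, so N(i) = 1.
Iterating the recurrence: N(2) = 2, N(3) = 3, N(4) = 5, N(5) = 8, N(6) = 13, N(7) = 21, N(8) = 34, N(9) = 55.

N(n) = N(n-1) + N(n-2), with N(i) = 1 for 0 ≤ i < 2; N(9) = 55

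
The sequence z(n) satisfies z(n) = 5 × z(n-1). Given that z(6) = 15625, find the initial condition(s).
In general z(n) = 5ⁿ · z(0). At n = 6: z(0) = z(6) / 5^6 = 15625 / 15625 = 1.

z(0) = 1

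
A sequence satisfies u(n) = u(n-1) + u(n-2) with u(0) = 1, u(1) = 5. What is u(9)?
Computing the sequence terms:
1, 5, 6, 11, 17, 28, 45, 73, 118, 191

191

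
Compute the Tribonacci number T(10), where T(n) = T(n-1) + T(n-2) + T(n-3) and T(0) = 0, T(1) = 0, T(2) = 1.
Computing the sequence terms:
0, 0, 1, 1, 2, 4, 7, 13, 24, 44, 81

81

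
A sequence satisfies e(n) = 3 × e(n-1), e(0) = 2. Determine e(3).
Computing step by step:
e(0) = 2
e(1) = 3 × 2 = 6
e(2) = 3 × 6 = 18
e(3) = 3 × 18 = 54

54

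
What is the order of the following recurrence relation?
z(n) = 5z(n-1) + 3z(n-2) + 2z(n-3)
The order is the largest lag k for which z(n-k) appears. Here the deepest term is z(n-3), so the order is 3.

Order 3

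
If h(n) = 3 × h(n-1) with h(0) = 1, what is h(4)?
Computing step by step:
h(0) = 1
h(1) = 3 × 1 = 3
h(2) = 3 × 3 = 9
h(3) = 3 × 9 = 27
h(4) = 3 × 27 = 81

81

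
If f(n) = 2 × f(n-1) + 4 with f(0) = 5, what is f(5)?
Computing step by step:
f(0) = 5
f(1) = 2 × 5 + 4 = 14
f(2) = 2 × 14 + 4 = 32
f(3) = 2 × 32 + 4 = 68
f(4) = 2 × 68 + 4 = 140
f(5) = 2 × 140 + 4 = 284

284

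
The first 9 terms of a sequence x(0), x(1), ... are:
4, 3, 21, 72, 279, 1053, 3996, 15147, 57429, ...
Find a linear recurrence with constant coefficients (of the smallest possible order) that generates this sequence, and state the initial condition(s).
Look for the lowest-order linear relation among consecutive terms.
Observation: x(n) - 3·x(n-1) - (3)·x(n-2) = 0 holds for the shown terms, and no order-1 relation x(n) = α·x(n-1) + β fits.
Check at n=3: 3·21 + (3)·3 = 72. ✓

x(n) = 3x(n-1) + 3x(n-2), x(0) = 4, x(1) = 3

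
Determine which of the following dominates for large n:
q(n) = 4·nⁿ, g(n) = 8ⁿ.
Comparing growth rates:
Growth-rate hierarchy: log n ≺ any polynomial ≺ any exponential cⁿ (c>1) ≺ n! ≺ nⁿ.
super-exponential nⁿ dominates exponential base 8 asymptotically.

q(n) grows faster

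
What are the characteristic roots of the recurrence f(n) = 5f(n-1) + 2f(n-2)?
Substitute f(n) = rⁿ and divide through by rⁿ⁻²: r² - 5r - 2 = 0
Discriminant: 5² + 4·2 = 33, not a perfect square, so by the quadratic formula r = (5 ± √33)/2.
General solution: f(n) = A·r₁ⁿ + B·r₂ⁿ where r₁,r₂ = (5 ± √33)/2

Characteristic: r² - 5r - 2 = 0, Roots: r = (5 ± √33)/2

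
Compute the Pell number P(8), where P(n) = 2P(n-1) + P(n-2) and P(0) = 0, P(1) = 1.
Computing the sequence terms:
0, 1, 2, 5, 12, 29, 70, 169, 408

408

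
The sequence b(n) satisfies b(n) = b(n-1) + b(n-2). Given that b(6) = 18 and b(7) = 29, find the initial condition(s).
Work backwards using b(k) = b(k+2) - b(k+1):
b(5) = b(7) - b(6) = 29 - 18 = 11
b(4) = b(6) - b(5) = 18 - 11 = 7
b(3) = b(5) - b(4) = 11 - 7 = 4
b(2) = b(4) - b(3) = 7 - 4 = 3
b(1) = b(3) - b(2) = 4 - 3 = 1
b(0) = b(2) - b(1) = 3 - 1 = 2

b(0) = 2, b(1) = 1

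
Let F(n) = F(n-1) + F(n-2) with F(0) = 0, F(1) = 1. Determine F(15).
Computing the sequence terms:
0, 1, 1, 2, 3, 5, 8, 13, 21, 34, 55, 89, 144, 233, 377, 610

610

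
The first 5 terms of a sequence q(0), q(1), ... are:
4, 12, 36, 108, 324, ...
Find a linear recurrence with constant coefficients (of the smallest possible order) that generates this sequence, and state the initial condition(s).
Look for the lowest-order linear relation among consecutive terms.
Observation: each term is 3× the previous.
Check at n=2: 3·12 = 36. ✓

q(n) = 3 × q(n-1), q(0) = 4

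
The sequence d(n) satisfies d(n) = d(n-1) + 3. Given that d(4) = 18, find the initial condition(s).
d(4) = d(0) + 4·3, so d(0) = 18 - 12 = 6.

d(0) = 6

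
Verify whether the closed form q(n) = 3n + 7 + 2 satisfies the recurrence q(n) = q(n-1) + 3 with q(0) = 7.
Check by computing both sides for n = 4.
From the recurrence with q(0) = 7:
  q(0) = 7, q(1) = 10, q(2) = 13, q(3) = 16, q(4) = 19
  so the recurrence gives q(4) = 19.
From the proposed closed form q(n) = 3n + 7 + 2:
  q(4) = 21.
The recurrence gives 19 but the closed form gives 21, so the closed form does not satisfy the recurrence.

No, the closed form is incorrect.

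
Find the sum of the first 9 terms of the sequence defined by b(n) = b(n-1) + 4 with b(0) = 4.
Computing the sequence terms: 4, 8, 12, 16, 20, 24, 28, 32, 36
Adding these values together:

180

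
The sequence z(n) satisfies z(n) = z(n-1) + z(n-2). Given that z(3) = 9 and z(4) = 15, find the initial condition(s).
Work backwards using z(k) = z(k+2) - z(k+1):
z(2) = z(4) - z(3) = 15 - 9 = 6
z(1) = z(3) - z(2) = 9 - 6 = 3
z(0) = z(2) - z(1) = 6 - 3 = 3

z(0) = 3, z(1) = 3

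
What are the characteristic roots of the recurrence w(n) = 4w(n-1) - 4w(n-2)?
Substitute w(n) = rⁿ and divide through by rⁿ⁻²: r² - 4r + 4 = 0
Factor: (r - 2)² = 0, so r = 2 (double root).
General solution: w(n) = (A + Bn)·2ⁿ

Characteristic: r² - 4r + 4 = 0, Roots: r = 2 (double root)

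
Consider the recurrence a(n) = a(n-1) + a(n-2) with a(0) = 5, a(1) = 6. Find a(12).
Computing the sequence terms:
5, 6, 11, 17, 28, 45, 73, 118, 191, 309, 500, 809, 1309

1309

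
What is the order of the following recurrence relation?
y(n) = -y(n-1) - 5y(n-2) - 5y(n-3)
The order is the largest lag k for which y(n-k) appears. Here the deepest term is y(n-3), so the order is 3.

Order 3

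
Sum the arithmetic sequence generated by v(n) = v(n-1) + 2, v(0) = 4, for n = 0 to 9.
Computing the sequence terms: 4, 6, 8, 10, 12, 14, 16, 18, 20, 22
Adding these values together:

130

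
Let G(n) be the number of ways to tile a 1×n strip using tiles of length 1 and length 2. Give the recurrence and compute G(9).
Condition on the last tile: it has length 1 (leaving a 1×(n-1) strip) or length 2 (leaving a 1×(n-2) strip), so G(n) = G(n-1) + G(n-2) (order-2 linear recurrence).
For 0 ≤ i < 2 only unit tiles fit, so G(i) = 1.
Iterating the recurrence: G(2) = 2, G(3) = 3, G(4) = 5, G(5) = 8, G(6) = 13, G(7) = 21, G(8) = 34, G(9) = 55.

G(n) = G(n-1) + G(n-2), with G(i) = 1 for 0 ≤ i < 2; G(9) = 55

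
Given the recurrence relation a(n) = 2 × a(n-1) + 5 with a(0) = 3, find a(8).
Computing step by step:
a(0) = 3
a(1) = 2 × 3 + 5 = 11
a(2) = 2 × 11 + 5 = 27
a(3) = 2 × 27 + 5 = 59
a(4) = 2 × 59 + 5 = 123
a(5) = 2 × 123 + 5 = 251
a(6) = 2 × 251 + 5 = 507
a(7) = 2 × 507 + 5 = 1019
a(8) = 2 × 1019 + 5 = 2043

2043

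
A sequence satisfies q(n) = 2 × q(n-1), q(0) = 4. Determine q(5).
Computing step by step:
q(0) = 4
q(1) = 2 × 4 = 8
q(2) = 2 × 8 = 16
q(3) = 2 × 16 = 32
q(4) = 2 × 32 = 64
q(5) = 2 × 64 = 128

128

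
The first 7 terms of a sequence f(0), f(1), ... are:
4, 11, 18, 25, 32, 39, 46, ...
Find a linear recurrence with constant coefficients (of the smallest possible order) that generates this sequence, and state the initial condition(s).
Look for the lowest-order linear relation among consecutive terms.
Observation: consecutive differences are constant (= 7).
Check at n=2: 1·11 + 7 = 18. ✓

f(n) = f(n-1) + 7, f(0) = 4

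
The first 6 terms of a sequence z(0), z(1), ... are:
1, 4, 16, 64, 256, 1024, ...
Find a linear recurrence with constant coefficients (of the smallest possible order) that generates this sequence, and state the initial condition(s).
Look for the lowest-order linear relation among consecutive terms.
Observation: each term is 4× the previous.
Check at n=2: 4·4 = 16. ✓

z(n) = 4 × z(n-1), z(0) = 1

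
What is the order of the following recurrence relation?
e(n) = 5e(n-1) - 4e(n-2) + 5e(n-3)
The order is the largest lag k for which e(n-k) appears. Here the deepest term is e(n-3), so the order is 3.

Order 3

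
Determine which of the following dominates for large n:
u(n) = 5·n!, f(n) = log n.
Comparing growth rates:
Growth-rate hierarchy: log n ≺ any polynomial ≺ any exponential cⁿ (c>1) ≺ n! ≺ nⁿ.
factorial dominates logarithmic asymptotically.

u(n) grows faster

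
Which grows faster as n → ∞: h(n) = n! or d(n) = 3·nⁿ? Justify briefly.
Comparing growth rates:
Growth-rate hierarchy: log n ≺ any polynomial ≺ any exponential cⁿ (c>1) ≺ n! ≺ nⁿ.
super-exponential nⁿ dominates factorial asymptotically.

d(n) grows faster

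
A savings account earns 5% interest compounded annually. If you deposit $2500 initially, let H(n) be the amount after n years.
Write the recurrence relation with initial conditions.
Each year the balance grows by 5%, i.e. is multiplied by 1 + 5/100 = 1.05, so H(n) = 1.05 × H(n-1). The initial deposit gives H(0) = 2500.
Unrolling gives the closed form H(n) = 2500 × (1.05)ⁿ.

H(n) = 1.05 × H(n-1), H(0) = 2500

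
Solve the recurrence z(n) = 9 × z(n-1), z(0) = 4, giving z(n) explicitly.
Recurrence: z(n) = 9 × z(n-1), initial: z(0) = 4.
Each term is 9 times the previous, so this is geometric with ratio 9. After n steps: z(n) = z(0)·9ⁿ = 4·9ⁿ.

z(n) = 4·9ⁿ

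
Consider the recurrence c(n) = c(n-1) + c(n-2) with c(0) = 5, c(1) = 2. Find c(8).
Computing the sequence terms:
5, 2, 7, 9, 16, 25, 41, 66, 107

107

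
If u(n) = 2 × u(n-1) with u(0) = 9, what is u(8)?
Computing step by step:
u(0) = 9
u(1) = 2 × 9 = 18
u(2) = 2 × 18 = 36
u(3) = 2 × 36 = 72
u(4) = 2 × 72 = 144
u(5) = 2 × 144 = 288
u(6) = 2 × 288 = 576
u(7) = 2 × 576 = 1152
u(8) = 2 × 1152 = 2304

2304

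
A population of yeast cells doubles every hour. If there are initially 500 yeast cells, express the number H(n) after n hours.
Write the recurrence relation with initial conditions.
Each hour multiplies the count by 2, so the count after n hours depends only on the count after n-1 hours: H(n) = 2 × H(n-1). The starting count gives H(0) = 500.
Unrolling n times gives the closed form H(n) = 500 × 2ⁿ.

H(n) = 2 × H(n-1), H(0) = 500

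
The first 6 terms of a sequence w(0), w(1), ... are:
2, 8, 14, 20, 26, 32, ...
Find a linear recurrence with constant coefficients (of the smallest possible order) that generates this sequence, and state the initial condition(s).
Look for the lowest-order linear relation among consecutive terms.
Observation: consecutive differences are constant (= 6).
Check at n=2: 1·8 + 6 = 14. ✓

w(n) = w(n-1) + 6, w(0) = 2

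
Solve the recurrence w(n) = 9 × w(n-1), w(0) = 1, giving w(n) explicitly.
Recurrence: w(n) = 9 × w(n-1), initial: w(0) = 1.
Each term is 9 times the previous, so this is geometric with ratio 9. After n steps: w(n) = w(0)·9ⁿ = 9ⁿ.

w(n) = 9ⁿ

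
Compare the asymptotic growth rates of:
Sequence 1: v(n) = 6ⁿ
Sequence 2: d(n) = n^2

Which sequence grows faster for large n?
Comparing growth rates:
Growth-rate hierarchy: log n ≺ any polynomial ≺ any exponential cⁿ (c>1) ≺ n! ≺ nⁿ.
exponential base 6 dominates polynomial degree 2 asymptotically.

v(n) grows faster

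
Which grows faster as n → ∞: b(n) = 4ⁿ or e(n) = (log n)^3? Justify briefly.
Comparing growth rates:
Growth-rate hierarchy: log n ≺ any polynomial ≺ any exponential cⁿ (c>1) ≺ n! ≺ nⁿ.
exponential base 4 dominates polylogarithmic (log n)^3 asymptotically.

b(n) grows faster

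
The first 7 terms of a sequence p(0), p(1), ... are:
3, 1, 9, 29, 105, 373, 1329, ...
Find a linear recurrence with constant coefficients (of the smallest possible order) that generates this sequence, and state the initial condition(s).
Look for the lowest-order linear relation among consecutive terms.
Observation: p(n) - 3·p(n-1) - (2)·p(n-2) = 0 holds for the shown terms, and no order-1 relation p(n) = α·p(n-1) + β fits.
Check at n=3: 3·9 + (2)·1 = 29. ✓

p(n) = 3p(n-1) + 2p(n-2), p(0) = 3, p(1) = 1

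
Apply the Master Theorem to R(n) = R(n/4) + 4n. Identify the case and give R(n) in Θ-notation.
Master Theorem template: R(n) = a·R(n/b) + f(n).
Here: a=1, b=4, f(n)=4n
Compute log_b(a) = log_4(1) = 0.
f(n) = 4n = Ω(n^(0+ε)) with ε = 1, and the regularity condition holds (a·f(n/b) = (a/b^1)·f(n) with a/b^1 = 4^-1 < 1). Case 3: R(n) = Θ(f(n)) = Θ(n).

Case 3: R(n) = Θ(n)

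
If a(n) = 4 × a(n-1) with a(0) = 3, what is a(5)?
Computing step by step:
a(0) = 3
a(1) = 4 × 3 = 12
a(2) = 4 × 12 = 48
a(3) = 4 × 48 = 192
a(4) = 4 × 192 = 768
a(5) = 4 × 768 = 3072

3072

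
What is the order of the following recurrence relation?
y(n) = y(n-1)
The order is the largest lag k for which y(n-k) appears. Here the deepest term is y(n-1), so the order is 1.

Order 1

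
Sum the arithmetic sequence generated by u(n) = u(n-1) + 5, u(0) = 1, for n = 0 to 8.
Computing the sequence terms: 1, 6, 11, 16, 21, 26, 31, 36, 41
Adding these values together:

189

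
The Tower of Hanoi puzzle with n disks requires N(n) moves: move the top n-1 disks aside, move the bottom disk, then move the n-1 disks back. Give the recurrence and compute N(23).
Moving n disks = move the top n-1 disks aside (N(n-1) moves) + move the largest disk (1 move) + move the n-1 disks back on top (N(n-1) moves), so N(n) = 2N(n-1) + 1, with N(1) = 1 (a single disk takes one move).
First terms: 1, 3, 7, 15, 31, 63, … — each is one less than a power of 2. Indeed N(n) + 1 = 2(N(n-1) + 1) with N(1) + 1 = 2, so N(n) + 1 = 2ⁿ and N(n) = 2ⁿ - 1.
Hence N(23) = 2^23 - 1 = 8388608 - 1 = 8388607.

N(n) = 2N(n-1) + 1, N(1) = 1; N(23) = 8388607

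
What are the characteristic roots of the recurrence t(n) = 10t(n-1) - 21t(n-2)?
Substitute t(n) = rⁿ and divide through by rⁿ⁻²: r² - 10r + 21 = 0
Factor: (r - 3)(r - 7) = 0, so r = 3, 7.
General solution: t(n) = A·3ⁿ + B·7ⁿ

Characteristic: r² - 10r + 21 = 0, Roots: r = 3, 7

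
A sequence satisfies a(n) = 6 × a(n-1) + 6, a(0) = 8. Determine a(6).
Computing step by step:
a(0) = 8
a(1) = 6 × 8 + 6 = 54
a(2) = 6 × 54 + 6 = 330
a(3) = 6 × 330 + 6 = 1986
a(4) = 6 × 1986 + 6 = 11922
a(5) = 6 × 11922 + 6 = 71538
a(6) = 6 × 71538 + 6 = 429234

429234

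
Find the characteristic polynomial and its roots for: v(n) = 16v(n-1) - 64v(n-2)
Substitute v(n) = rⁿ and divide through by rⁿ⁻²: r² - 16r + 64 = 0
Factor: (r - 8)² = 0, so r = 8 (double root).
General solution: v(n) = (A + Bn)·8ⁿ

Characteristic: r² - 16r + 64 = 0, Roots: r = 8 (double root)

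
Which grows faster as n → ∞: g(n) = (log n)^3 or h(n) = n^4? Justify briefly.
Comparing growth rates:
Growth-rate hierarchy: log n ≺ any polynomial ≺ any exponential cⁿ (c>1) ≺ n! ≺ nⁿ.
polynomial degree 4 dominates polylogarithmic (log n)^3 asymptotically.

h(n) grows faster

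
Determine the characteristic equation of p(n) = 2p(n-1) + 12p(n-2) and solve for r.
Substitute p(n) = rⁿ and divide through by rⁿ⁻²: r² - 2r - 12 = 0
Discriminant: 2² + 4·12 = 52, not a perfect square, so by the quadratic formula r = (2 ± √52)/2.
General solution: p(n) = A·r₁ⁿ + B·r₂ⁿ where r₁,r₂ = (2 ± √52)/2

Characteristic: r² - 2r - 12 = 0, Roots: r = (2 ± √52)/2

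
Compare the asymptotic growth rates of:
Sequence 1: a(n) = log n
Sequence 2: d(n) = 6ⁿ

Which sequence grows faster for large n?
Comparing growth rates:
Growth-rate hierarchy: log n ≺ any polynomial ≺ any exponential cⁿ (c>1) ≺ n! ≺ nⁿ.
exponential base 6 dominates logarithmic asymptotically.

d(n) grows faster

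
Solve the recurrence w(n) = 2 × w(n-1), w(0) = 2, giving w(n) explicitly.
Recurrence: w(n) = 2 × w(n-1), initial: w(0) = 2.
Each term is 2 times the previous, so this is geometric with ratio 2. After n steps: w(n) = w(0)·2ⁿ = 2·2ⁿ.

w(n) = 2·2ⁿ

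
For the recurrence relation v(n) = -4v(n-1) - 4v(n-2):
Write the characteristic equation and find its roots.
Substitute v(n) = rⁿ and divide through by rⁿ⁻²: r² + 4r + 4 = 0
Factor: (r + 2)² = 0, so r = -2 (double root).
General solution: v(n) = (A + Bn)·(-2)ⁿ

Characteristic: r² + 4r + 4 = 0, Roots: r = -2 (double root)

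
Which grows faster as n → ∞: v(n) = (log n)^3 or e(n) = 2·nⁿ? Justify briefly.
Comparing growth rates:
Growth-rate hierarchy: log n ≺ any polynomial ≺ any exponential cⁿ (c>1) ≺ n! ≺ nⁿ.
super-exponential nⁿ dominates polylogarithmic (log n)^3 asymptotically.

e(n) grows faster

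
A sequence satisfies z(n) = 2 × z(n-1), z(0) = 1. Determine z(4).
Computing step by step:
z(0) = 1
z(1) = 2 × 1 = 2
z(2) = 2 × 2 = 4
z(3) = 2 × 4 = 8
z(4) = 2 × 8 = 16

16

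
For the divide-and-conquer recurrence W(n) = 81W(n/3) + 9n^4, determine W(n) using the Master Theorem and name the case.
Master Theorem template: W(n) = a·W(n/b) + f(n).
Here: a=81, b=3, f(n)=9n^4
Compute log_b(a) = log_3(81) = 4.
f(n) = 9n^4 = Θ(n^4). Case 2: W(n) = Θ(n^4 log n).

Case 2: W(n) = Θ(n^4 log n)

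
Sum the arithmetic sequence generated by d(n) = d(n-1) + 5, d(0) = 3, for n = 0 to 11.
Computing the sequence terms: 3, 8, 13, 18, 23, 28, 33, 38, 43, 48, 53, 58
Adding these values together:

366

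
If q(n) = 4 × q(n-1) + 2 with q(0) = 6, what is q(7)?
Computing step by step:
q(0) = 6
q(1) = 4 × 6 + 2 = 26
q(2) = 4 × 26 + 2 = 106
q(3) = 4 × 106 + 2 = 426
q(4) = 4 × 426 + 2 = 1706
q(5) = 4 × 1706 + 2 = 6826
q(6) = 4 × 6826 + 2 = 27306
q(7) = 4 × 27306 + 2 = 109226

109226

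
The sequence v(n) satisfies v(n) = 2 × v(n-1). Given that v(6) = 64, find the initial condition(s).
In general v(n) = 2ⁿ · v(0). At n = 6: v(0) = v(6) / 2^6 = 64 / 64 = 1.

v(0) = 1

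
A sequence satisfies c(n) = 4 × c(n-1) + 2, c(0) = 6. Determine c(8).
Computing step by step:
c(0) = 6
c(1) = 4 × 6 + 2 = 26
c(2) = 4 × 26 + 2 = 106
c(3) = 4 × 106 + 2 = 426
c(4) = 4 × 426 + 2 = 1706
c(5) = 4 × 1706 + 2 = 6826
c(6) = 4 × 6826 + 2 = 27306
c(7) = 4 × 27306 + 2 = 109226
c(8) = 4 × 109226 + 2 = 436906

436906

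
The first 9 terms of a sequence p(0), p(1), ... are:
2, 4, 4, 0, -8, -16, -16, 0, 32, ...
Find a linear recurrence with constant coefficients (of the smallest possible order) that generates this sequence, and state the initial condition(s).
Look for the lowest-order linear relation among consecutive terms.
Observation: p(n) - 2·p(n-1) - (-2)·p(n-2) = 0 holds for the shown terms, and no order-1 relation p(n) = α·p(n-1) + β fits.
Check at n=3: 2·4 + (-2)·4 = 0. ✓

p(n) = 2p(n-1) - 2p(n-2), p(0) = 2, p(1) = 4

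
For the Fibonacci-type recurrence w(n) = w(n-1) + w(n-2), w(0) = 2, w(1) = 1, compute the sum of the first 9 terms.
Computing the sequence terms: 2, 1, 3, 4, 7, 11, 18, 29, 47
Adding these values together:

122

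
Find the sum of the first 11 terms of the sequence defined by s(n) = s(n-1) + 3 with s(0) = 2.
Computing the sequence terms: 2, 5, 8, 11, 14, 17, 20, 23, 26, 29, 32
Adding these values together:

187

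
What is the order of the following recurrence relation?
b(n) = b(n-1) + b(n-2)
The order is the largest lag k for which b(n-k) appears. Here the deepest term is b(n-2), so the order is 2.

Order 2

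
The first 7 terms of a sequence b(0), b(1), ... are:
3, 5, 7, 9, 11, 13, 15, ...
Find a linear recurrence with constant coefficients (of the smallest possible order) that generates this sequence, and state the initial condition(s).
Look for the lowest-order linear relation among consecutive terms.
Observation: consecutive differences are constant (= 2).
Check at n=2: 1·5 + 2 = 7. ✓

b(n) = b(n-1) + 2, b(0) = 3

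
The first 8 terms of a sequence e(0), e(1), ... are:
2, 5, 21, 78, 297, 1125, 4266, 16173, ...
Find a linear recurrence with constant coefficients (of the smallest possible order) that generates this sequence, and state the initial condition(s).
Look for the lowest-order linear relation among consecutive terms.
Observation: e(n) - 3·e(n-1) - (3)·e(n-2) = 0 holds for the shown terms, and no order-1 relation e(n) = α·e(n-1) + β fits.
Check at n=3: 3·21 + (3)·5 = 78. ✓

e(n) = 3e(n-1) + 3e(n-2), e(0) = 2, e(1) = 5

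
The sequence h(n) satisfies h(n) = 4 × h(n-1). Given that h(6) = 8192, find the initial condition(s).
In general h(n) = 4ⁿ · h(0). At n = 6: h(0) = h(6) / 4^6 = 8192 / 4096 = 2.

h(0) = 2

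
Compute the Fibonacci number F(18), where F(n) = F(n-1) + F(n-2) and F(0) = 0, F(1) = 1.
Computing the sequence terms:
0, 1, 1, 2, 3, 5, 8, 13, 21, 34, 55, 89, 144, 233, 377, 610, 987, 1597, 2584

2584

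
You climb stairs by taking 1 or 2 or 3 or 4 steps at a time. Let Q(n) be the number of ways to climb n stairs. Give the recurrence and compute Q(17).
Condition on the size of the last step (1 to 4): before it there were n-1, …, n-4 stairs climbed, and these cases are disjoint, so Q(n) = Q(n-1) + Q(n-2) + Q(n-3) + Q(n-4) (order-4 linear recurrence).
Initial conditions by direct count (compositions of i into parts ≤ 4): Q(1) = 1; Q(2) = 2; Q(3) = 4; Q(4) = 8.
Iterating the recurrence: Q(5) = 15, Q(6) = 29, Q(7) = 56, Q(8) = 108, Q(9) = 208, Q(10) = 401, Q(11) = 773, Q(12) = 1490, Q(13) = 2872, Q(14) = 5536, Q(15) = 10671, Q(16) = 20569, Q(17) = 39648.

Q(n) = Q(n-1) + Q(n-2) + Q(n-3) + Q(n-4), Q(1) = 1, Q(2) = 2, Q(3) = 4, Q(4) = 8; Q(17) = 39648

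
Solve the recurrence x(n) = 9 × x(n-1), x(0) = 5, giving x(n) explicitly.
Recurrence: x(n) = 9 × x(n-1), initial: x(0) = 5.
Each term is 9 times the previous, so this is geometric with ratio 9. After n steps: x(n) = x(0)·9ⁿ = 5·9ⁿ.

x(n) = 5·9ⁿ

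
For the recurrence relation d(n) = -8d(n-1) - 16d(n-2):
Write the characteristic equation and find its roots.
Substitute d(n) = rⁿ and divide through by rⁿ⁻²: r² + 8r + 16 = 0
Factor: (r + 4)² = 0, so r = -4 (double root).
General solution: d(n) = (A + Bn)·(-4)ⁿ

Characteristic: r² + 8r + 16 = 0, Roots: r = -4 (double root)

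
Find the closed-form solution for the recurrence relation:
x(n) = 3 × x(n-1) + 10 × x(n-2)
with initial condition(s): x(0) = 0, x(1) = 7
Recurrence: x(n) = 3 × x(n-1) + 10 × x(n-2), initial: x(0) = 0, x(1) = 7.
Characteristic equation: r² - 3r - 10 = 0, which factors as (r - 5)(r + 2) = 0, so r = 5, -2. General solution x(n) = A·5ⁿ + B·(-2)ⁿ. From x(0) = 0: A + B = 0. From x(1) = 7: 5A - 2B = 7. Solving gives A = 1, B = -1.

x(n) = 5ⁿ - (-2)ⁿ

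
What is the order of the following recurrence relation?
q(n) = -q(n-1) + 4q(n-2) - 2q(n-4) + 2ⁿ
The order is the largest lag k for which q(n-k) appears. Here the deepest term is q(n-4) (the 2ⁿ term is non-homogeneous and does not affect the order), so the order is 4.

Order 4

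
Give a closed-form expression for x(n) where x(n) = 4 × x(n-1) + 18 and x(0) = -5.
Recurrence: x(n) = 4 × x(n-1) + 18, initial: x(0) = -5.
Try x(n) = A·4ⁿ + C. Substituting: A·4ⁿ + C = 4(A·4ⁿ⁻¹ + C) + 18 = A·4ⁿ + 4C + 18, so C = 4C + 18, giving C = -6. Then x(0) = A - 6 = -5 gives A = 1.

x(n) = 4ⁿ - 6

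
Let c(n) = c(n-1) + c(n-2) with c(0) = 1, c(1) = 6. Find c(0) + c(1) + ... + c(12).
Computing the sequence terms: 1, 6, 7, 13, 20, 33, 53, 86, 139, 225, 364, 589, 953
Adding these values together:

2489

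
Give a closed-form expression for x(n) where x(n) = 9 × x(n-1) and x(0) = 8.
Recurrence: x(n) = 9 × x(n-1), initial: x(0) = 8.
Each term is 9 times the previous, so this is geometric with ratio 9. After n steps: x(n) = x(0)·9ⁿ = 8·9ⁿ.

x(n) = 8·9ⁿ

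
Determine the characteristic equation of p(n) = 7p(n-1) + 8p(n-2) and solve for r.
Substitute p(n) = rⁿ and divide through by rⁿ⁻²: r² - 7r - 8 = 0
Factor: (r + 1)(r - 8) = 0, so r = -1, 8.
General solution: p(n) = A·(-1)ⁿ + B·8ⁿ

Characteristic: r² - 7r - 8 = 0, Roots: r = -1, 8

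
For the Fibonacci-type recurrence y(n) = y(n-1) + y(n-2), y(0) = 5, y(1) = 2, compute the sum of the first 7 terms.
Computing the sequence terms: 5, 2, 7, 9, 16, 25, 41
Adding these values together:

105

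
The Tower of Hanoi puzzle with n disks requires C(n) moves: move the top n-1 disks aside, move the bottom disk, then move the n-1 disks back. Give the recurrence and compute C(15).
Moving n disks = move the top n-1 disks aside (C(n-1) moves) + move the largest disk (1 move) + move the n-1 disks back on top (C(n-1) moves), so C(n) = 2C(n-1) + 1, with C(1) = 1 (a single disk takes one move).
First terms: 1, 3, 7, 15, 31, 63, … — each is one less than a power of 2. Indeed C(n) + 1 = 2(C(n-1) + 1) with C(1) + 1 = 2, so C(n) + 1 = 2ⁿ and C(n) = 2ⁿ - 1.
Hence C(15) = 2^15 - 1 = 32768 - 1 = 32767.

C(n) = 2C(n-1) + 1, C(1) = 1; C(15) = 32767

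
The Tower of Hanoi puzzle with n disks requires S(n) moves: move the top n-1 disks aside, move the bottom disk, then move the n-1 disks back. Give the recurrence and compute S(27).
Moving n disks = move the top n-1 disks aside (S(n-1) moves) + move the largest disk (1 move) + move the n-1 disks back on top (S(n-1) moves), so S(n) = 2S(n-1) + 1, with S(1) = 1 (a single disk takes one move).
First terms: 1, 3, 7, 15, 31, 63, … — each is one less than a power of 2. Indeed S(n) + 1 = 2(S(n-1) + 1) with S(1) + 1 = 2, so S(n) + 1 = 2ⁿ and S(n) = 2ⁿ - 1.
Hence S(27) = 2^27 - 1 = 134217728 - 1 = 134217727.

S(n) = 2S(n-1) + 1, S(1) = 1; S(27) = 134217727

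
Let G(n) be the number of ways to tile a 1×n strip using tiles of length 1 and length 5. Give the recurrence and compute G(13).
Condition on the last tile: it has length 1 (leaving a 1×(n-1) strip) or length 5 (leaving a 1×(n-5) strip), so G(n) = G(n-1) + G(n-5) (order-5 linear recurrence).
For 0 ≤ i < 5 only unit tiles fit, so G(i) = 1.
Iterating the recurrence: G(5) = 2, G(6) = 3, G(7) = 4, G(8) = 5, G(9) = 6, G(10) = 8, G(11) = 11, G(12) = 15, G(13) = 20.

G(n) = G(n-1) + G(n-5), with G(i) = 1 for 0 ≤ i < 5; G(13) = 20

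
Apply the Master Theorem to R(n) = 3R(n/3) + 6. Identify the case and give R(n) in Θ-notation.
Master Theorem template: R(n) = a·R(n/b) + f(n).
Here: a=3, b=3, f(n)=6
Compute log_b(a) = log_3(3) = 1.
f(n) = 6 = O(n^(1-ε)) with ε = 1. Case 1: R(n) = Θ(n^log_b(a)) = Θ(n).

Case 1: R(n) = Θ(n)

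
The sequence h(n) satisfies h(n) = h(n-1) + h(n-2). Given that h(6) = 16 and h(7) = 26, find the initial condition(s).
Work backwards using h(k) = h(k+2) - h(k+1):
h(5) = h(7) - h(6) = 26 - 16 = 10
h(4) = h(6) - h(5) = 16 - 10 = 6
h(3) = h(5) - h(4) = 10 - 6 = 4
h(2) = h(4) - h(3) = 6 - 4 = 2
h(1) = h(3) - h(2) = 4 - 2 = 2
h(0) = h(2) - h(1) = 2 - 2 = 0

h(0) = 0, h(1) = 2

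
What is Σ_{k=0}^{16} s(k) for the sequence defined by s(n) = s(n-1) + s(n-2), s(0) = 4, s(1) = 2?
Computing the sequence terms: 4, 2, 6, 8, 14, 22, 36, 58, 94, 152, 246, 398, 644, 1042, 1686, 2728, 4414
Adding these values together:

11554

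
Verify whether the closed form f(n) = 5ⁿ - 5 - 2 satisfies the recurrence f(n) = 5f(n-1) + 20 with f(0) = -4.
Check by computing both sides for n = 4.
From the recurrence with f(0) = -4:
  f(0) = -4, f(1) = 0, f(2) = 20, f(3) = 120, f(4) = 620
  so the recurrence gives f(4) = 620.
From the proposed closed form f(n) = 5ⁿ - 5 - 2:
  f(4) = 618.
The recurrence gives 620 but the closed form gives 618, so the closed form does not satisfy the recurrence.

No, the closed form is incorrect.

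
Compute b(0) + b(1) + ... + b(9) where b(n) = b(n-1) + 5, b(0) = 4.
Computing the sequence terms: 4, 9, 14, 19, 24, 29, 34, 39, 44, 49
Adding these values together:

265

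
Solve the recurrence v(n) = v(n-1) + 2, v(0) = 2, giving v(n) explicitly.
Recurrence: v(n) = v(n-1) + 2, initial: v(0) = 2.
Each step adds 2, so v(n) = v(0) + 2n = 2n + 2.

v(n) = 2n + 2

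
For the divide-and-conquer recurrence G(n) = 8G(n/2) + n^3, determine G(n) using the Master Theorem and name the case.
Master Theorem template: G(n) = a·G(n/b) + f(n).
Here: a=8, b=2, f(n)=n^3
Compute log_b(a) = log_2(8) = 3.
f(n) = n^3 = Θ(n^3). Case 2: G(n) = Θ(n^3 log n).

Case 2: G(n) = Θ(n^3 log n)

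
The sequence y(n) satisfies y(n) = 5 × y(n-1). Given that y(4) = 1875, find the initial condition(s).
In general y(n) = 5ⁿ · y(0). At n = 4: y(0) = y(4) / 5^4 = 1875 / 625 = 3.

y(0) = 3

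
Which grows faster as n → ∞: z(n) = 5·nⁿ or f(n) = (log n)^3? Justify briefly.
Comparing growth rates:
Growth-rate hierarchy: log n ≺ any polynomial ≺ any exponential cⁿ (c>1) ≺ n! ≺ nⁿ.
super-exponential nⁿ dominates polylogarithmic (log n)^3 asymptotically.

z(n) grows faster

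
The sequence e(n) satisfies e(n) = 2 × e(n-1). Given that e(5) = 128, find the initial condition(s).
In general e(n) = 2ⁿ · e(0). At n = 5: e(0) = e(5) / 2^5 = 128 / 32 = 4.

e(0) = 4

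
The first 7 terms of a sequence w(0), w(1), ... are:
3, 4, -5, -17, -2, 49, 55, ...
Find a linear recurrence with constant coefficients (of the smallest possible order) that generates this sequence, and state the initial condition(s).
Look for the lowest-order linear relation among consecutive terms.
Observation: w(n) - 1·w(n-1) - (-3)·w(n-2) = 0 holds for the shown terms, and no order-1 relation w(n) = α·w(n-1) + β fits.
Check at n=3: 1·-5 + (-3)·4 = -17. ✓

w(n) = w(n-1) - 3w(n-2), w(0) = 3, w(1) = 4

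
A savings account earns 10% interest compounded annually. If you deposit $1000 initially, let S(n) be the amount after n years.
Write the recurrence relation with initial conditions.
Each year the balance grows by 10%, i.e. is multiplied by 1 + 10/100 = 1.1, so S(n) = 1.1 × S(n-1). The initial deposit gives S(0) = 1000.
Unrolling gives the closed form S(n) = 1000 × (1.1)ⁿ.

S(n) = 1.1 × S(n-1), S(0) = 1000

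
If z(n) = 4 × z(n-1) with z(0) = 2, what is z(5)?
Computing step by step:
z(0) = 2
z(1) = 4 × 2 = 8
z(2) = 4 × 8 = 32
z(3) = 4 × 32 = 128
z(4) = 4 × 128 = 512
z(5) = 4 × 512 = 2048

2048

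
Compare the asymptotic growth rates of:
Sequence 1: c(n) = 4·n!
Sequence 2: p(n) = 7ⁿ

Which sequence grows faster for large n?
Comparing growth rates:
Growth-rate hierarchy: log n ≺ any polynomial ≺ any exponential cⁿ (c>1) ≺ n! ≺ nⁿ.
factorial dominates exponential base 7 asymptotically.

c(n) grows faster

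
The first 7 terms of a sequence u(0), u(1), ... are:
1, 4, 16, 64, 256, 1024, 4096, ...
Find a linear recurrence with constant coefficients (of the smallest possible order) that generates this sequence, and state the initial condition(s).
Look for the lowest-order linear relation among consecutive terms.
Observation: each term is 4× the previous.
Check at n=2: 4·4 = 16. ✓

u(n) = 4 × u(n-1), u(0) = 1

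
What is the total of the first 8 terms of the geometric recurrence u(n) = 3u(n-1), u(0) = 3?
Computing the sequence terms: 3, 9, 27, 81, 243, 729, 2187, 6561
Adding these values together:

9840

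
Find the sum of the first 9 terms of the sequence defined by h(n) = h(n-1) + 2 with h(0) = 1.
Computing the sequence terms: 1, 3, 5, 7, 9, 11, 13, 15, 17
Adding these values together:

81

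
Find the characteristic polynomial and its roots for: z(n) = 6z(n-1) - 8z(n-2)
Substitute z(n) = rⁿ and divide through by rⁿ⁻²: r² - 6r + 8 = 0
Factor: (r - 2)(r - 4) = 0, so r = 2, 4.
General solution: z(n) = A·2ⁿ + B·4ⁿ

Characteristic: r² - 6r + 8 = 0, Roots: r = 2, 4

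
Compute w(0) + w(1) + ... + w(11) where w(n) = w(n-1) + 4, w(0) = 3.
Computing the sequence terms: 3, 7, 11, 15, 19, 23, 27, 31, 35, 39, 43, 47
Adding these values together:

300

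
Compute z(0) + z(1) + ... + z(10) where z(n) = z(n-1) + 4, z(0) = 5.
Computing the sequence terms: 5, 9, 13, 17, 21, 25, 29, 33, 37, 41, 45
Adding these values together:

275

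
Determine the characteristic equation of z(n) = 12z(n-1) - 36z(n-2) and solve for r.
Substitute z(n) = rⁿ and divide through by rⁿ⁻²: r² - 12r + 36 = 0
Factor: (r - 6)² = 0, so r = 6 (double root).
General solution: z(n) = (A + Bn)·6ⁿ

Characteristic: r² - 12r + 36 = 0, Roots: r = 6 (double root)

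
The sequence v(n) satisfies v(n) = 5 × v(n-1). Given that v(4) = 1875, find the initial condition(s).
In general v(n) = 5ⁿ · v(0). At n = 4: v(0) = v(4) / 5^4 = 1875 / 625 = 3.

v(0) = 3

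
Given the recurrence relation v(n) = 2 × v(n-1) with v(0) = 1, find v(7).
Computing step by step:
v(0) = 1
v(1) = 2 × 1 = 2
v(2) = 2 × 2 = 4
v(3) = 2 × 4 = 8
v(4) = 2 × 8 = 16
v(5) = 2 × 16 = 32
v(6) = 2 × 32 = 64
v(7) = 2 × 64 = 128

128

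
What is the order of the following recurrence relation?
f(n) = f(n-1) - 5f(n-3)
The order is the largest lag k for which f(n-k) appears. Here the deepest term is f(n-3), so the order is 3.

Order 3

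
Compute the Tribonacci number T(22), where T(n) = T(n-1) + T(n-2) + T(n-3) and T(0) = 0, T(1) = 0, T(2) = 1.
Computing the sequence terms:
0, 0, 1, 1, 2, 4, 7, 13, 24, 44, 81, 149, 274, 504, 927, 1705, 3136, 5768, 10609, 19513, 35890, 66012, 121415

121415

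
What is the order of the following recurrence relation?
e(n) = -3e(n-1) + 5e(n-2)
The order is the largest lag k for which e(n-k) appears. Here the deepest term is e(n-2), so the order is 2.

Order 2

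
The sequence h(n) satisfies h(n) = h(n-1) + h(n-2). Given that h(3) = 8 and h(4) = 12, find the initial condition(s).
Work backwards using h(k) = h(k+2) - h(k+1):
h(2) = h(4) - h(3) = 12 - 8 = 4
h(1) = h(3) - h(2) = 8 - 4 = 4
h(0) = h(2) - h(1) = 4 - 4 = 0

h(0) = 0, h(1) = 4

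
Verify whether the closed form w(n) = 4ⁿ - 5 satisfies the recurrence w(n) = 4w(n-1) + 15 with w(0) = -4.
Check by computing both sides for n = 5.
From the recurrence with w(0) = -4:
  w(0) = -4, w(1) = -1, w(2) = 11, w(3) = 59, w(4) = 251, w(5) = 1019
  so the recurrence gives w(5) = 1019.
From the proposed closed form w(n) = 4ⁿ - 5:
  w(5) = 1019.
Both sides give 1019 at n = 5, and the initial condition(s) match, so the closed form is consistent.

Yes, the closed form is correct.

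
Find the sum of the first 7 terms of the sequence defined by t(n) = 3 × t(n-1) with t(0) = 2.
Computing the sequence terms: 2, 6, 18, 54, 162, 486, 1458
Adding these values together:

2186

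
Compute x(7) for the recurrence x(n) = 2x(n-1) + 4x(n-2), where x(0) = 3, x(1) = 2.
Computing the sequence terms:
3, 2, 16, 40, 144, 448, 1472, 4736

4736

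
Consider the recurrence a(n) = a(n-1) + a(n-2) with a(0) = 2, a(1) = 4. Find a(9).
Computing the sequence terms:
2, 4, 6, 10, 16, 26, 42, 68, 110, 178

178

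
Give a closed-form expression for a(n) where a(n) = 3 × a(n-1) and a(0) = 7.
Recurrence: a(n) = 3 × a(n-1), initial: a(0) = 7.
Each term is 3 times the previous, so this is geometric with ratio 3. After n steps: a(n) = a(0)·3ⁿ = 7·3ⁿ.

a(n) = 7·3ⁿ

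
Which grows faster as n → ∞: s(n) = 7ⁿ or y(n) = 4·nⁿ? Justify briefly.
Comparing growth rates:
Growth-rate hierarchy: log n ≺ any polynomial ≺ any exponential cⁿ (c>1) ≺ n! ≺ nⁿ.
super-exponential nⁿ dominates exponential base 7 asymptotically.

y(n) grows faster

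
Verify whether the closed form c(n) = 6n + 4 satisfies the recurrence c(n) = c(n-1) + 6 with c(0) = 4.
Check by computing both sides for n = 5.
From the recurrence with c(0) = 4:
  c(0) = 4, c(1) = 10, c(2) = 16, c(3) = 22, c(4) = 28, c(5) = 34
  so the recurrence gives c(5) = 34.
From the proposed closed form c(n) = 6n + 4:
  c(5) = 34.
Both sides give 34 at n = 5, and the initial condition(s) match, so the closed form is consistent.

Yes, the closed form is correct.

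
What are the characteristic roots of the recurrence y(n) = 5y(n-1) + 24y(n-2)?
Substitute y(n) = rⁿ and divide through by rⁿ⁻²: r² - 5r - 24 = 0
Factor: (r + 3)(r - 8) = 0, so r = -3, 8.
General solution: y(n) = A·(-3)ⁿ + B·8ⁿ

Characteristic: r² - 5r - 24 = 0, Roots: r = -3, 8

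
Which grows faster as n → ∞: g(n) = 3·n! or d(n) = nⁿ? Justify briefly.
Comparing growth rates:
Growth-rate hierarchy: log n ≺ any polynomial ≺ any exponential cⁿ (c>1) ≺ n! ≺ nⁿ.
super-exponential nⁿ dominates factorial asymptotically.

d(n) grows faster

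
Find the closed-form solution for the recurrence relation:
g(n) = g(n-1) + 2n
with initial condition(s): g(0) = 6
Recurrence: g(n) = g(n-1) + 2n, initial: g(0) = 6.
Telescoping: g(n) = g(0) + 2·Σᵢ₌₁ⁿ i = 6 + 2·n(n+1)/2.

g(n) = 2·n(n+1)/2 + 6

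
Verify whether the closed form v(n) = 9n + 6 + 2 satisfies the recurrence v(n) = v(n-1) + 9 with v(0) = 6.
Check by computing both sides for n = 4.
From the recurrence with v(0) = 6:
  v(0) = 6, v(1) = 15, v(2) = 24, v(3) = 33, v(4) = 42
  so the recurrence gives v(4) = 42.
From the proposed closed form v(n) = 9n + 6 + 2:
  v(4) = 44.
The recurrence gives 42 but the closed form gives 44, so the closed form does not satisfy the recurrence.

No, the closed form is incorrect.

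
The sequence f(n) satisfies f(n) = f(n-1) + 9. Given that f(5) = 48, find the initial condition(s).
f(5) = f(0) + 5·9, so f(0) = 48 - 45 = 3.

f(0) = 3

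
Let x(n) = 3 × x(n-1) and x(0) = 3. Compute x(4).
Computing step by step:
x(0) = 3
x(1) = 3 × 3 = 9
x(2) = 3 × 9 = 27
x(3) = 3 × 27 = 81
x(4) = 3 × 81 = 243

243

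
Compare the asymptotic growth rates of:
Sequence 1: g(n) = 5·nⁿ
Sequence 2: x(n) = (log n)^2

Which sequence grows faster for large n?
Comparing growth rates:
Growth-rate hierarchy: log n ≺ any polynomial ≺ any exponential cⁿ (c>1) ≺ n! ≺ nⁿ.
super-exponential nⁿ dominates polylogarithmic (log n)^2 asymptotically.

g(n) grows faster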